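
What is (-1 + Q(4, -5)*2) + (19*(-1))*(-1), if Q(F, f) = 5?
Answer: 28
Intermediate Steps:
(-1 + Q(4, -5)*2) + (19*(-1))*(-1) = (-1 + 5*2) + (19*(-1))*(-1) = (-1 + 10) - 19*(-1) = 9 + 19 = 28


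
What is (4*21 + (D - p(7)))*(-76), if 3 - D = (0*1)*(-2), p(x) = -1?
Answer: -6688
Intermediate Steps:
D = 3 (D = 3 - 0*1*(-2) = 3 - 0*(-2) = 3 - 1*0 = 3 + 0 = 3)
(4*21 + (D - p(7)))*(-76) = (4*21 + (3 - 1*(-1)))*(-76) = (84 + (3 + 1))*(-76) = (84 + 4)*(-76) = 88*(-76) = -6688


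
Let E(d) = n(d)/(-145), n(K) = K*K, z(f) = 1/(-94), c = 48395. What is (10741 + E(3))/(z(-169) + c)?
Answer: 146398984/659623705 ≈ 0.22194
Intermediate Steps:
z(f) = -1/94
n(K) = K²
E(d) = -d²/145 (E(d) = d²/(-145) = d²*(-1/145) = -d²/145)
(10741 + E(3))/(z(-169) + c) = (10741 - 1/145*3²)/(-1/94 + 48395) = (10741 - 1/145*9)/(4549129/94) = (10741 - 9/145)*(94/4549129) = (1557436/145)*(94/4549129) = 146398984/659623705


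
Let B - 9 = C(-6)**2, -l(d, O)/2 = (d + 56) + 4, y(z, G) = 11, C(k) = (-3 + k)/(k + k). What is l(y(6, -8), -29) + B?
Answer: -2119/16 ≈ -132.44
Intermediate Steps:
C(k) = (-3 + k)/(2*k) (C(k) = (-3 + k)/((2*k)) = (-3 + k)*(1/(2*k)) = (-3 + k)/(2*k))
l(d, O) = -120 - 2*d (l(d, O) = -2*((d + 56) + 4) = -2*((56 + d) + 4) = -2*(60 + d) = -120 - 2*d)
B = 153/16 (B = 9 + ((1/2)*(-3 - 6)/(-6))**2 = 9 + ((1/2)*(-1/6)*(-9))**2 = 9 + (3/4)**2 = 9 + 9/16 = 153/16 ≈ 9.5625)
l(y(6, -8), -29) + B = (-120 - 2*11) + 153/16 = (-120 - 22) + 153/16 = -142 + 153/16 = -2119/16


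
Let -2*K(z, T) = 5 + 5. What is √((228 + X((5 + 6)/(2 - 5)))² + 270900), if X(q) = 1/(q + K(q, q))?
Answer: 15*√969929/26 ≈ 568.18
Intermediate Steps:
K(z, T) = -5 (K(z, T) = -(5 + 5)/2 = -½*10 = -5)
X(q) = 1/(-5 + q) (X(q) = 1/(q - 5) = 1/(-5 + q))
√((228 + X((5 + 6)/(2 - 5)))² + 270900) = √((228 + 1/(-5 + (5 + 6)/(2 - 5)))² + 270900) = √((228 + 1/(-5 + 11/(-3)))² + 270900) = √((228 + 1/(-5 + 11*(-⅓)))² + 270900) = √((228 + 1/(-5 - 11/3))² + 270900) = √((228 + 1/(-26/3))² + 270900) = √((228 - 3/26)² + 270900) = √((5925/26)² + 270900) = √(35105625/676 + 270900) = √(218234025/676) = 15*√969929/26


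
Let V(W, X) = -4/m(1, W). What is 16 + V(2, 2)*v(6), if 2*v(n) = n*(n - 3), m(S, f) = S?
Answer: -20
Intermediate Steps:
v(n) = n*(-3 + n)/2 (v(n) = (n*(n - 3))/2 = (n*(-3 + n))/2 = n*(-3 + n)/2)
V(W, X) = -4 (V(W, X) = -4/1 = -4*1 = -4)
16 + V(2, 2)*v(6) = 16 - 2*6*(-3 + 6) = 16 - 2*6*3 = 16 - 4*9 = 16 - 36 = -20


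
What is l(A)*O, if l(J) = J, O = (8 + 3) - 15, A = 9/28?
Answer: -9/7 ≈ -1.2857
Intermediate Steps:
A = 9/28 (A = 9*(1/28) = 9/28 ≈ 0.32143)
O = -4 (O = 11 - 15 = -4)
l(A)*O = (9/28)*(-4) = -9/7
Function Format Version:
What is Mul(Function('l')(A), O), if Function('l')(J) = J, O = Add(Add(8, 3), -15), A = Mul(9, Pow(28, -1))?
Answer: Rational(-9, 7) ≈ -1.2857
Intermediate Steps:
A = Rational(9, 28) (A = Mul(9, Rational(1, 28)) = Rational(9, 28) ≈ 0.32143)
O = -4 (O = Add(11, -15) = -4)
Mul(Function('l')(A), O) = Mul(Rational(9, 28), -4) = Rational(-9, 7)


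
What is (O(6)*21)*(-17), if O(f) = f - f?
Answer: 0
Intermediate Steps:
O(f) = 0
(O(6)*21)*(-17) = (0*21)*(-17) = 0*(-17) = 0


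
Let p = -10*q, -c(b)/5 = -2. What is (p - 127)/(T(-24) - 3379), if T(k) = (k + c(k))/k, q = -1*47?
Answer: -4116/40541 ≈ -0.10153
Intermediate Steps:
c(b) = 10 (c(b) = -5*(-2) = 10)
q = -47
p = 470 (p = -10*(-47) = 470)
T(k) = (10 + k)/k (T(k) = (k + 10)/k = (10 + k)/k)
(p - 127)/(T(-24) - 3379) = (470 - 127)/((10 - 24)/(-24) - 3379) = 343/(-1/24*(-14) - 3379) = 343/(7/12 - 3379) = 343/(-40541/12) = 343*(-12/40541) = -4116/40541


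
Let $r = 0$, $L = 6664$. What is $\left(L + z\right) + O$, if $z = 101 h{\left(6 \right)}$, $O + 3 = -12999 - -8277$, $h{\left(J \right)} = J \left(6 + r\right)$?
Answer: $5575$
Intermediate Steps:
$h{\left(J \right)} = 6 J$ ($h{\left(J \right)} = J \left(6 + 0\right) = J 6 = 6 J$)
$O = -4725$ ($O = -3 - 4722 = -4725$)
$z = 3636$ ($z = 101 \cdot 6 \cdot 6 = 101 \cdot 36 = 3636$)
$\left(L + z\right) + O = \left(6664 + 3636\right) - 4725 = 10300 - 4725 = 5575$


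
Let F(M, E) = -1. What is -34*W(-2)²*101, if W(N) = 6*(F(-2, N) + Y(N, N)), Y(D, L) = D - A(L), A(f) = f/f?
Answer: -1977984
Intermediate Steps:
A(f) = 1
Y(D, L) = -1 + D (Y(D, L) = D - 1*1 = D - 1 = -1 + D)
W(N) = -12 + 6*N (W(N) = 6*(-1 + (-1 + N)) = 6*(-2 + N) = -12 + 6*N)
-34*W(-2)²*101 = -34*(-12 + 6*(-2))²*101 = -34*(-12 - 12)²*101 = -34*(-24)²*101 = -34*576*101 = -19584*101 = -1977984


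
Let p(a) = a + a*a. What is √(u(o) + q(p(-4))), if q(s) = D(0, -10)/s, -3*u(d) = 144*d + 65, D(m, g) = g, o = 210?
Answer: 3*I*√4490/2 ≈ 100.51*I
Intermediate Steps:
p(a) = a + a²
u(d) = -65/3 - 48*d (u(d) = -(144*d + 65)/3 = -(65 + 144*d)/3 = -65/3 - 48*d)
q(s) = -10/s
√(u(o) + q(p(-4))) = √((-65/3 - 48*210) - 10*(-1/(4*(1 - 4)))) = √((-65/3 - 10080) - 10/((-4*(-3)))) = √(-30305/3 - 10/12) = √(-30305/3 - 10*1/12) = √(-30305/3 - ⅚) = √(-20205/2) = 3*I*√4490/2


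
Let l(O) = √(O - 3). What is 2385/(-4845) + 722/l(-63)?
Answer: -159/323 - 361*I*√66/33 ≈ -0.49226 - 88.872*I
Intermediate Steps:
l(O) = √(-3 + O)
2385/(-4845) + 722/l(-63) = 2385/(-4845) + 722/(√(-3 - 63)) = 2385*(-1/4845) + 722/(√(-66)) = -159/323 + 722/((I*√66)) = -159/323 + 722*(-I*√66/66) = -159/323 - 361*I*√66/33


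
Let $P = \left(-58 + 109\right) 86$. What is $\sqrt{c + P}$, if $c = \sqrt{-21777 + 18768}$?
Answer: $\sqrt{4386 + i \sqrt{3009}} \approx 66.228 + 0.4141 i$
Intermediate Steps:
$c = i \sqrt{3009}$ ($c = \sqrt{-3009} = i \sqrt{3009} \approx 54.854 i$)
$P = 4386$ ($P = 51 \cdot 86 = 4386$)
$\sqrt{c + P} = \sqrt{i \sqrt{3009} + 4386} = \sqrt{4386 + i \sqrt{3009}}$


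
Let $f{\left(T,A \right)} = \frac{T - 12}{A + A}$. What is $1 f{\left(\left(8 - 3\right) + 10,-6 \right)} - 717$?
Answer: $- \frac{2869}{4} \approx -717.25$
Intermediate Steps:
$f{\left(T,A \right)} = \frac{-12 + T}{2 A}$
$1 f{\left(\left(8 - 3\right) + 10,-6 \right)} - 717 = 1 \frac{-12 + \left(\left(8 - 3\right) + 10\right)}{2 \left(-6\right)} - 717 = 1 \cdot \frac{1}{2} \left(- \frac{1}{6}\right) \left(-12 + \left(5 + 10\right)\right) - 717 = 1 \cdot \frac{1}{2} \left(- \frac{1}{6}\right) \left(-12 + 15\right) - 717 = 1 \cdot \frac{1}{2} \left(- \frac{1}{6}\right) 3 - 717 = 1 \left(- \frac{1}{4}\right) - 717 = - \frac{1}{4} - 717 = - \frac{2869}{4}$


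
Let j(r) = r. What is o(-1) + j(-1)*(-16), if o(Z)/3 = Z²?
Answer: 19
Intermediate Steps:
o(Z) = 3*Z²
o(-1) + j(-1)*(-16) = 3*(-1)² - 1*(-16) = 3*1 + 16 = 3 + 16 = 19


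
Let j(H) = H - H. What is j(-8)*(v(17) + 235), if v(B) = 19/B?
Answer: 0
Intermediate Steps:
j(H) = 0
j(-8)*(v(17) + 235) = 0*(19/17 + 235) = 0*(4014/17) = 0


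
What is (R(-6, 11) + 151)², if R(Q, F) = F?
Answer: 26244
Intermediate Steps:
(R(-6, 11) + 151)² = (11 + 151)² = 162² = 26244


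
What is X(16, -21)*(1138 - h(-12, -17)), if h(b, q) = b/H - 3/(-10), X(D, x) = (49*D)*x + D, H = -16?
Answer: -93502768/5 ≈ -1.8701e+7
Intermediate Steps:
X(D, x) = D + 49*D*x (X(D, x) = 49*D*x + D = D + 49*D*x)
h(b, q) = 3/10 - b/16 (h(b, q) = b/(-16) - 3/(-10) = b*(-1/16) - 3*(-⅒) = -b/16 + 3/10 = 3/10 - b/16)
X(16, -21)*(1138 - h(-12, -17)) = (16*(1 + 49*(-21)))*(1138 - (3/10 - 1/16*(-12))) = (16*(1 - 1029))*(1138 - (3/10 + ¾)) = (16*(-1028))*(1138 - 1*21/20) = -16448*(1138 - 21/20) = -16448*22739/20 = -93502768/5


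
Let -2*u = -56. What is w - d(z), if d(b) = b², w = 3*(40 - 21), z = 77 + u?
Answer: -10968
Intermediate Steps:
u = 28 (u = -½*(-56) = 28)
z = 105 (z = 77 + 28 = 105)
w = 57 (w = 3*19 = 57)
w - d(z) = 57 - 1*105² = 57 - 1*11025 = 57 - 11025 = -10968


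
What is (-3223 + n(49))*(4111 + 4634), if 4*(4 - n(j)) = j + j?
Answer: -56728815/2 ≈ -2.8364e+7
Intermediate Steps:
n(j) = 4 - j/2 (n(j) = 4 - (j + j)/4 = 4 - j/2)
(-3223 + n(49))*(4111 + 4634) = (-3223 + (4 - 1/2*49))*(4111 + 4634) = (-3223 + (4 - 49/2))*8745 = (-3223 - 41/2)*8745 = -6487/2*8745 = -56728815/2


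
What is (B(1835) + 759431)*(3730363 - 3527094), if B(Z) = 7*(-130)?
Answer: 154183805149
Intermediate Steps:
B(Z) = -910
(B(1835) + 759431)*(3730363 - 3527094) = (-910 + 759431)*(3730363 - 3527094) = 758521*203269 = 154183805149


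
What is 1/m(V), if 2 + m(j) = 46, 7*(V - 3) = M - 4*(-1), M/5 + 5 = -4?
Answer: 1/44 ≈ 0.022727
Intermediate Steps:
M = -45 (M = -25 + 5*(-4) = -25 - 20 = -45)
V = -20/7 (V = 3 + (-45 - 4*(-1))/7 = 3 + (-45 + 4)/7 = 3 + (⅐)*(-41) = 3 - 41/7 = -20/7 ≈ -2.8571)
m(j) = 44 (m(j) = -2 + 46 = 44)
1/m(V) = 1/44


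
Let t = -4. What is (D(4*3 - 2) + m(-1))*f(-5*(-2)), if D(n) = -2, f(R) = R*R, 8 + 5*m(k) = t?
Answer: -440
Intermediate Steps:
m(k) = -12/5 (m(k) = -8/5 + (⅕)*(-4) = -8/5 - ⅘ = -12/5)
f(R) = R²
(D(4*3 - 2) + m(-1))*f(-5*(-2)) = (-2 - 12/5)*(-5*(-2))² = -22/5*10² = -22/5*100 = -440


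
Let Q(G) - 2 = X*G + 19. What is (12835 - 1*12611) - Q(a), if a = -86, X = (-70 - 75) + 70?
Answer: -6247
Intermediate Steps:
X = -75 (X = -145 + 70 = -75)
Q(G) = 21 - 75*G (Q(G) = 2 + (-75*G + 19) = 2 + (19 - 75*G) = 21 - 75*G)
(12835 - 1*12611) - Q(a) = (12835 - 1*12611) - (21 - 75*(-86)) = (12835 - 12611) - (21 + 6450) = 224 - 1*6471 = 224 - 6471 = -6247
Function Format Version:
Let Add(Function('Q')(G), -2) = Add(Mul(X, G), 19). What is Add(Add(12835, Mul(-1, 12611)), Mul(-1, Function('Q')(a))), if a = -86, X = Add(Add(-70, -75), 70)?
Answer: -6247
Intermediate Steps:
X = -75 (X = Add(-145, 70) = -75)
Function('Q')(G) = Add(21, Mul(-75, G)) (Function('Q')(G) = Add(2, Add(Mul(-75, G), 19)) = Add(2, Add(19, Mul(-75, G))) = Add(21, Mul(-75, G)))
Add(Add(12835, Mul(-1, 12611)), Mul(-1, Function('Q')(a))) = Add(Add(12835, Mul(-1, 12611)), Mul(-1, Add(21, Mul(-75, -86)))) = Add(Add(12835, -12611), Mul(-1, Add(21, 6450))) = Add(224, Mul(-1, 6471)) = Add(224, -6471) = -6247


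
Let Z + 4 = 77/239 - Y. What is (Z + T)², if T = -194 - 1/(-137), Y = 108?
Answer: 100171473444900/1072104049 ≈ 93435.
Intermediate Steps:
T = -26577/137 (T = -194 - 1*(-1/137) = -194 + 1/137 = -26577/137 ≈ -193.99)
Z = -26691/239 (Z = -4 + (77/239 - 1*108) = -4 + (77*(1/239) - 108) = -4 + (77/239 - 108) = -4 - 25735/239 = -26691/239 ≈ -111.68)
(Z + T)² = (-26691/239 - 26577/137)² = (-10008570/32743)² = 100171473444900/1072104049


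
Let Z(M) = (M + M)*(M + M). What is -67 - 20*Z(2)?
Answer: -387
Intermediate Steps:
Z(M) = 4*M² (Z(M) = (2*M)*(2*M) = 4*M²)
-67 - 20*Z(2) = -67 - 80*2² = -67 - 80*4 = -67 - 20*16 = -67 - 320 = -387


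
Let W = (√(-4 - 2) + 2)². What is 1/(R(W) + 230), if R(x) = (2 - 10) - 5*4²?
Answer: 1/142 ≈ 0.0070423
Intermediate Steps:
W = (2 + I*√6)² (W = (√(-6) + 2)² = (I*√6 + 2)² = (2 + I*√6)² ≈ -2.0 + 9.798*I)
R(x) = -88 (R(x) = -8 - 5*16 = -8 - 80 = -88)
1/(R(W) + 230) = 1/(-88 + 230) = 1/142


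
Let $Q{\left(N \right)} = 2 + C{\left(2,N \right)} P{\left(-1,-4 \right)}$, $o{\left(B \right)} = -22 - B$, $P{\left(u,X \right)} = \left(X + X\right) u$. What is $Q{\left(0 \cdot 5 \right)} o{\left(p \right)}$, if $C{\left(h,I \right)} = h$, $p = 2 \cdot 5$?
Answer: $-576$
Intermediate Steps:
$P{\left(u,X \right)} = 2 X u$
$p = 10$
$Q{\left(N \right)} = 18$ ($Q{\left(N \right)} = 2 + 2 \cdot 2 \left(-4\right) \left(-1\right) = 2 + 2 \cdot 8 = 2 + 16 = 18$)
$Q{\left(0 \cdot 5 \right)} o{\left(p \right)} = 18 \left(-22 - 10\right) = 18 \left(-32\right) = -576$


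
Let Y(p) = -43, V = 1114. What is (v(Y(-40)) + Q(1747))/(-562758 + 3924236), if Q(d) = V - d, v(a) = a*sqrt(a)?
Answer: -633/3361478 - 43*I*sqrt(43)/3361478 ≈ -0.00018831 - 8.3883e-5*I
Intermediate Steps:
v(a) = a**(3/2)
Q(d) = 1114 - d
(v(Y(-40)) + Q(1747))/(-562758 + 3924236) = ((-43)**(3/2) + (1114 - 1*1747))/(-562758 + 3924236) = (-43*I*sqrt(43) + (1114 - 1747))/3361478 = (-43*I*sqrt(43) - 633)*(1/3361478) = (-633 - 43*I*sqrt(43))*(1/3361478) = -633/3361478 - 43*I*sqrt(43)/3361478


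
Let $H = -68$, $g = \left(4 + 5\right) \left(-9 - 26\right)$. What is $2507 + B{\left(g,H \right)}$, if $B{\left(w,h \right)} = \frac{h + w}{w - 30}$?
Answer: $\frac{865298}{345} \approx 2508.1$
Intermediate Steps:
$g = -315$ ($g = 9 \left(-35\right) = -315$)
$B{\left(w,h \right)} = \frac{h + w}{-30 + w}$
$2507 + B{\left(g,H \right)} = 2507 + \frac{-68 - 315}{-30 - 315} = 2507 + \frac{1}{-345} \left(-383\right) = 2507 - - \frac{383}{345} = 2507 + \frac{383}{345} = \frac{865298}{345}$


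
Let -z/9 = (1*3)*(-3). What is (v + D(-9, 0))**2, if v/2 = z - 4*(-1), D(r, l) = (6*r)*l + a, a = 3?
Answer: 29929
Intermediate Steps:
D(r, l) = 3 + 6*l*r (D(r, l) = (6*r)*l + 3 = 6*l*r + 3 = 3 + 6*l*r)
z = 81 (z = -9*1*3*(-3) = -27*(-3) = -9*(-9) = 81)
v = 170 (v = 2*(81 - 4*(-1)) = 2*(81 + 4) = 2*85 = 170)
(v + D(-9, 0))**2 = (170 + (3 + 6*0*(-9)))**2 = (170 + (3 + 0))**2 = (170 + 3)**2 = 173**2 = 29929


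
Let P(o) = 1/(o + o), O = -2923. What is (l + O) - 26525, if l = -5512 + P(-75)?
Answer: -5244001/150 ≈ -34960.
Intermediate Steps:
P(o) = 1/(2*o)
l = -826801/150 (l = -5512 + (1/2)/(-75) = -5512 + (1/2)*(-1/75) = -5512 - 1/150 = -826801/150 ≈ -5512.0)
(l + O) - 26525 = (-826801/150 - 2923) - 26525 = -1265251/150 - 26525 = -5244001/150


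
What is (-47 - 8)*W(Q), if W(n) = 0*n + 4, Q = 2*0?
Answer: -220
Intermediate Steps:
Q = 0
W(n) = 4 (W(n) = 0 + 4 = 4)
(-47 - 8)*W(Q) = (-47 - 8)*4 = -55*4 = -220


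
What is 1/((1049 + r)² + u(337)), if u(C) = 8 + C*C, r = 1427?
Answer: 1/6244153 ≈ 1.6015e-7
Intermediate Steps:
u(C) = 8 + C²
1/((1049 + r)² + u(337)) = 1/((1049 + 1427)² + (8 + 337²)) = 1/(2476² + (8 + 113569)) = 1/(6130576 + 113577) = 1/6244153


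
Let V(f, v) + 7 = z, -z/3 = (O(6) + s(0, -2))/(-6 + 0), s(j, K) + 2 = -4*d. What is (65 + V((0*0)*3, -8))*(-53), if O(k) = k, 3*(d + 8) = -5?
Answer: -12614/3 ≈ -4204.7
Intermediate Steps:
d = -29/3 (d = -8 + (1/3)*(-5) = -8 - 5/3 = -29/3 ≈ -9.6667)
s(j, K) = 110/3 (s(j, K) = -2 - 4*(-29/3) = -2 + 116/3 = 110/3)
z = 64/3 (z = -3*(6 + 110/3)/(-6 + 0) = -128/(-6) = -128*(-1)/6 = -3*(-64/9) = 64/3 ≈ 21.333)
V(f, v) = 43/3 (V(f, v) = -7 + 64/3 = 43/3)
(65 + V((0*0)*3, -8))*(-53) = (65 + 43/3)*(-53) = (238/3)*(-53) = -12614/3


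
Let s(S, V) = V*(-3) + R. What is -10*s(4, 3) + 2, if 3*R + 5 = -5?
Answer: 376/3 ≈ 125.33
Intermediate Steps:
R = -10/3 (R = -5/3 + (1/3)*(-5) = -5/3 - 5/3 = -10/3 ≈ -3.3333)
s(S, V) = -10/3 - 3*V (s(S, V) = V*(-3) - 10/3 = -3*V - 10/3 = -10/3 - 3*V)
-10*s(4, 3) + 2 = -10*(-10/3 - 3*3) + 2 = -10*(-10/3 - 9) + 2 = -10*(-37/3) + 2 = 370/3 + 2 = 376/3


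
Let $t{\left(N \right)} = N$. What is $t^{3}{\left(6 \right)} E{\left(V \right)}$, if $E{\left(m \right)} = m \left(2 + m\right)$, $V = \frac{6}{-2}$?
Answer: $648$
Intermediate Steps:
$V = -3$ ($V = 6 \left(- \frac{1}{2}\right) = -3$)
$t^{3}{\left(6 \right)} E{\left(V \right)} = 6^{3} \left(- 3 \left(2 - 3\right)\right) = 216 \left(\left(-3\right) \left(-1\right)\right) = 216 \cdot 3 = 648$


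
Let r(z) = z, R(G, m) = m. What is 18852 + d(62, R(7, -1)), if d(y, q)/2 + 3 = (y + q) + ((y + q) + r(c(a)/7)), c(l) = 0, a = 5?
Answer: 19090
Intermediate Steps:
d(y, q) = -6 + 4*q + 4*y (d(y, q) = -6 + 2*((y + q) + ((y + q) + 0/7)) = -6 + 2*((q + y) + ((q + y) + 0*(1/7))) = -6 + 2*((q + y) + ((q + y) + 0)) = -6 + 2*((q + y) + (q + y)) = -6 + 2*(2*q + 2*y) = -6 + (4*q + 4*y) = -6 + 4*q + 4*y)
18852 + d(62, R(7, -1)) = 18852 + (-6 + 4*(-1) + 4*62) = 18852 + (-6 - 4 + 248) = 18852 + 238 = 19090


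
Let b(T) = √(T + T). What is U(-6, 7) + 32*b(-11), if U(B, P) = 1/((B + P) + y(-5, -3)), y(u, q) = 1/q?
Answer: 3/2 + 32*I*√22 ≈ 1.5 + 150.09*I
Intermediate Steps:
b(T) = √2*√T (b(T) = √(2*T) = √2*√T)
U(B, P) = 1/(-⅓ + B + P) (U(B, P) = 1/((B + P) + 1/(-3)) = 1/((B + P) - ⅓) = 1/(-⅓ + B + P))
U(-6, 7) + 32*b(-11) = 3/(-1 + 3*(-6) + 3*7) + 32*(√2*√(-11)) = 3/(-1 - 18 + 21) + 32*(√2*(I*√11)) = 3/2 + 32*(I*√22) = 3*(½) + 32*I*√22 = 3/2 + 32*I*√22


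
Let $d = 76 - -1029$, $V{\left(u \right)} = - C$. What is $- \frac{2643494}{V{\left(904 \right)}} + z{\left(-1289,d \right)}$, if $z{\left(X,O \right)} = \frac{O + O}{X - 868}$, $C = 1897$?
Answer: $\frac{813974884}{584547} \approx 1392.5$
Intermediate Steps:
$V{\left(u \right)} = -1897$ ($V{\left(u \right)} = \left(-1\right) 1897 = -1897$)
$d = 1105$ ($d = 76 + 1029 = 1105$)
$z{\left(X,O \right)} = \frac{2 O}{-868 + X}$
$- \frac{2643494}{V{\left(904 \right)}} + z{\left(-1289,d \right)} = - \frac{2643494}{-1897} + 2 \cdot 1105 \frac{1}{-868 - 1289} = \left(-2643494\right) \left(- \frac{1}{1897}\right) + 2 \cdot 1105 \frac{1}{-2157} = \frac{377642}{271} + 2 \cdot 1105 \left(- \frac{1}{2157}\right) = \frac{377642}{271} - \frac{2210}{2157} = \frac{813974884}{584547}$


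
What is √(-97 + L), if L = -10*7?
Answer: I*√167 ≈ 12.923*I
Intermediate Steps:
L = -70
√(-97 + L) = √(-97 - 70) = √(-167) = I*√167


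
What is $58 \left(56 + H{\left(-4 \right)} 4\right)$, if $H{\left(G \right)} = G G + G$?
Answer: $6032$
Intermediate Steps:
$H{\left(G \right)} = G + G^{2}$ ($H{\left(G \right)} = G^{2} + G = G + G^{2}$)
$58 \left(56 + H{\left(-4 \right)} 4\right) = 58 \left(56 + - 4 \left(1 - 4\right) 4\right) = 58 \left(56 + \left(-4\right) \left(-3\right) 4\right) = 58 \left(56 + 12 \cdot 4\right) = 58 \left(56 + 48\right) = 58 \cdot 104 = 6032$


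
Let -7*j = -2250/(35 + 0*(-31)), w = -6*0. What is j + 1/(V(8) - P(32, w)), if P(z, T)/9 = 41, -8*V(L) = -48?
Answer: 163301/17787 ≈ 9.1809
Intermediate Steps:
w = 0
V(L) = 6 (V(L) = -⅛*(-48) = 6)
P(z, T) = 369 (P(z, T) = 9*41 = 369)
j = 450/49 (j = -(-2250)/(7*(35 + 0*(-31))) = -(-2250)/(7*(35 + 0)) = -(-2250)/(7*35) = -⅐*(-450/7) = 450/49 ≈ 9.1837)
j + 1/(V(8) - P(32, w)) = 450/49 + 1/(6 - 1*369) = 450/49 + 1/(6 - 369) = 450/49 + 1/(-363) = 450/49 - 1/363 = 163301/17787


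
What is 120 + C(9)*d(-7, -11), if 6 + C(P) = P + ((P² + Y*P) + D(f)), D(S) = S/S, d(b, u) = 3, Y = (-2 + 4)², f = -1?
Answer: 483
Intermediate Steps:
Y = 4 (Y = 2² = 4)
D(S) = 1
C(P) = -5 + P² + 5*P (C(P) = -6 + (P + ((P² + 4*P) + 1)) = -6 + (P + (1 + P² + 4*P)) = -6 + (1 + P² + 5*P) = -5 + P² + 5*P)
120 + C(9)*d(-7, -11) = 120 + (-5 + 9² + 5*9)*3 = 120 + (-5 + 81 + 45)*3 = 120 + 121*3 = 120 + 363 = 483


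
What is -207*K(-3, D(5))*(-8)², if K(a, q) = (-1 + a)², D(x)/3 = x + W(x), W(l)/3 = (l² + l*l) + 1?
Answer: -211968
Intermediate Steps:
W(l) = 3 + 6*l² (W(l) = 3*((l² + l*l) + 1) = 3*((l² + l²) + 1) = 3*(2*l² + 1) = 3*(1 + 2*l²) = 3 + 6*l²)
D(x) = 9 + 3*x + 18*x² (D(x) = 3*(x + (3 + 6*x²)) = 3*(3 + x + 6*x²) = 9 + 3*x + 18*x²)
-207*K(-3, D(5))*(-8)² = -207*(-1 - 3)²*(-8)² = -207*(-4)²*64 = -207*16*64 = -3312*64 = -211968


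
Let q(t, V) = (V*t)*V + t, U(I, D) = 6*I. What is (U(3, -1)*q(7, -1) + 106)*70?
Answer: 25060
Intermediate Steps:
q(t, V) = t + t*V**2 (q(t, V) = t*V**2 + t = t + t*V**2)
(U(3, -1)*q(7, -1) + 106)*70 = ((6*3)*(7*(1 + (-1)**2)) + 106)*70 = (18*(7*(1 + 1)) + 106)*70 = (18*(7*2) + 106)*70 = (18*14 + 106)*70 = (252 + 106)*70 = 358*70 = 25060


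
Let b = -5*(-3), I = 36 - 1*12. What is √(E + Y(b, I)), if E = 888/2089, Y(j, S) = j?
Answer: √67313847/2089 ≈ 3.9275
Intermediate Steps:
I = 24 (I = 36 - 12 = 24)
b = 15
E = 888/2089 (E = 888*(1/2089) = 888/2089 ≈ 0.42508)
√(E + Y(b, I)) = √(888/2089 + 15) = √(32223/2089) = √67313847/2089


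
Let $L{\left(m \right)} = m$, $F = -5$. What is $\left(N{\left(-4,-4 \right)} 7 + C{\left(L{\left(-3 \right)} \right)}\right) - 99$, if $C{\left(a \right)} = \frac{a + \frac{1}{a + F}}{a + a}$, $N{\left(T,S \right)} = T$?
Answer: $- \frac{6071}{48} \approx -126.48$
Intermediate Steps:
$C{\left(a \right)} = \frac{a + \frac{1}{-5 + a}}{2 a}$ ($C{\left(a \right)} = \frac{a + \frac{1}{a - 5}}{a + a} = \frac{a + \frac{1}{-5 + a}}{2 a}$)
$\left(N{\left(-4,-4 \right)} 7 + C{\left(L{\left(-3 \right)} \right)}\right) - 99 = \left(\left(-4\right) 7 + \frac{1 + \left(-3\right)^{2} - -15}{2 \left(-3\right) \left(-5 - 3\right)}\right) - 99 = \left(-28 + \frac{1}{2} \left(- \frac{1}{3}\right) \frac{1}{-8} \left(1 + 9 + 15\right)\right) - 99 = \left(-28 + \frac{1}{2} \left(- \frac{1}{3}\right) \left(- \frac{1}{8}\right) 25\right) - 99 = \left(-28 + \frac{25}{48}\right) - 99 = - \frac{1319}{48} - 99 = - \frac{6071}{48}$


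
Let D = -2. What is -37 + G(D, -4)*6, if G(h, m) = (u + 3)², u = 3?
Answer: 179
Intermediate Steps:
G(h, m) = 36 (G(h, m) = (3 + 3)² = 6² = 36)
-37 + G(D, -4)*6 = -37 + 36*6 = -37 + 216 = 179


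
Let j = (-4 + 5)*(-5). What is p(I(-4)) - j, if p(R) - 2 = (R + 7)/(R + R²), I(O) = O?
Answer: 29/4 ≈ 7.2500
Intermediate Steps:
j = -5 (j = 1*(-5) = -5)
p(R) = 2 + (7 + R)/(R + R²) (p(R) = 2 + (R + 7)/(R + R²) = 2 + (7 + R)/(R + R²))
p(I(-4)) - j = (7 + 2*(-4)² + 3*(-4))/((-4)*(1 - 4)) - 1*(-5) = -¼*(7 + 2*16 - 12)/(-3) + 5 = -¼*(-⅓)*(7 + 32 - 12) + 5 = -¼*(-⅓)*27 + 5 = 9/4 + 5 = 29/4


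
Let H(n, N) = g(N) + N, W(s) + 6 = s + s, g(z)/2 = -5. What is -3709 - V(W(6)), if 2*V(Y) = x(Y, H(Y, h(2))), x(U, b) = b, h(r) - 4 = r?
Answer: -3707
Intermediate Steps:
g(z) = -10 (g(z) = 2*(-5) = -10)
h(r) = 4 + r
W(s) = -6 + 2*s (W(s) = -6 + (s + s) = -6 + 2*s)
H(n, N) = -10 + N
V(Y) = -2 (V(Y) = (-10 + (4 + 2))/2 = (-10 + 6)/2 = (1/2)*(-4) = -2)
-3709 - V(W(6)) = -3709 - 1*(-2) = -3709 + 2 = -3707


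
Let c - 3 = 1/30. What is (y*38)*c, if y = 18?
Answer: 10374/5 ≈ 2074.8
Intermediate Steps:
c = 91/30 (c = 3 + 1/30 = 91/30 ≈ 3.0333)
(y*38)*c = (18*38)*(91/30) = 684*(91/30) = 10374/5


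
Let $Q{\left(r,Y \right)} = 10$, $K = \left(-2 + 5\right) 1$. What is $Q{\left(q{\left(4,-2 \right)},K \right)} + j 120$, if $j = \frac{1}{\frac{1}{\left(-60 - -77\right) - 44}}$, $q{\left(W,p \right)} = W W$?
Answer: $-3230$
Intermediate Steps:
$K = 3$ ($K = 3 \cdot 1 = 3$)
$q{\left(W,p \right)} = W^{2}$
$j = -27$ ($j = \frac{1}{\frac{1}{\left(-60 + 77\right) - 44}} = \frac{1}{\frac{1}{17 - 44}} = \frac{1}{\frac{1}{-27}} = \frac{1}{- \frac{1}{27}} = -27$)
$Q{\left(q{\left(4,-2 \right)},K \right)} + j 120 = 10 - 3240 = -3230$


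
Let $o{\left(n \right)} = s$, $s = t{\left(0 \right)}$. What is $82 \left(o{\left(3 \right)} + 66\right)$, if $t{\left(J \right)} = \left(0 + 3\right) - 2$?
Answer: $5494$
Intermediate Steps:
$t{\left(J \right)} = 1$ ($t{\left(J \right)} = 3 - 2 = 1$)
$s = 1$
$o{\left(n \right)} = 1$
$82 \left(o{\left(3 \right)} + 66\right) = 82 \left(1 + 66\right) = 82 \cdot 67 = 5494$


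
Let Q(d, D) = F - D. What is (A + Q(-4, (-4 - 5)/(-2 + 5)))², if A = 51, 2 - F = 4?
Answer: 2704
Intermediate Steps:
F = -2 (F = 2 - 1*4 = 2 - 4 = -2)
Q(d, D) = -2 - D
(A + Q(-4, (-4 - 5)/(-2 + 5)))² = (51 + (-2 - (-4 - 5)/(-2 + 5)))² = (51 + (-2 - (-9)/3))² = (51 + (-2 - 1*(-3)))² = (51 + (-2 + 3))² = (51 + 1)² = 52² = 2704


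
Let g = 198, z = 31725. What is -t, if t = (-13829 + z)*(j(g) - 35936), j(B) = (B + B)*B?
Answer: -760078912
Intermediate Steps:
j(B) = 2*B² (j(B) = (2*B)*B = 2*B²)
t = 760078912 (t = (-13829 + 31725)*(2*198² - 35936) = 17896*(2*39204 - 35936) = 17896*(78408 - 35936) = 17896*42472 = 760078912)
-t = -1*760078912 = -760078912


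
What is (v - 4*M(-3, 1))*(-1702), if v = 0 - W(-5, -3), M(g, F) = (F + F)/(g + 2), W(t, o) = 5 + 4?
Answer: 1702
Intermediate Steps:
W(t, o) = 9
M(g, F) = 2*F/(2 + g) (M(g, F) = (2*F)/(2 + g) = 2*F/(2 + g))
v = -9 (v = 0 - 1*9 = 0 - 9 = -9)
(v - 4*M(-3, 1))*(-1702) = (-9 - 8/(2 - 3))*(-1702) = (-9 - 8/(-1))*(-1702) = (-9 - 8*(-1))*(-1702) = (-9 - 4*(-2))*(-1702) = (-9 + 8)*(-1702) = -1*(-1702) = 1702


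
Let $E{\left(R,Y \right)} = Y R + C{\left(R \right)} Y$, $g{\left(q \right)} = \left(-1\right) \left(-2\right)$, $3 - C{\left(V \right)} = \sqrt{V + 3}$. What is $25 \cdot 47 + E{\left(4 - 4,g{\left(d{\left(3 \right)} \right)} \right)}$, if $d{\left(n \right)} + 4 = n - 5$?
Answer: $1181 - 2 \sqrt{3} \approx 1177.5$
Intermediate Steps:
$d{\left(n \right)} = -9 + n$ ($d{\left(n \right)} = -4 + \left(n - 5\right) = -4 + \left(-5 + n\right) = -9 + n$)
$C{\left(V \right)} = 3 - \sqrt{3 + V}$ ($C{\left(V \right)} = 3 - \sqrt{V + 3} = 3 - \sqrt{3 + V}$)
$g{\left(q \right)} = 2$
$E{\left(R,Y \right)} = R Y + Y \left(3 - \sqrt{3 + R}\right)$ ($E{\left(R,Y \right)} = Y R + \left(3 - \sqrt{3 + R}\right) Y = R Y + Y \left(3 - \sqrt{3 + R}\right)$)
$25 \cdot 47 + E{\left(4 - 4,g{\left(d{\left(3 \right)} \right)} \right)} = 25 \cdot 47 + 2 \left(3 + \left(4 - 4\right) - \sqrt{3 + \left(4 - 4\right)}\right) = 1175 + 2 \left(3 + 0 - \sqrt{3 + 0}\right) = 1175 + 2 \left(3 + 0 - \sqrt{3}\right) = 1175 + 2 \left(3 - \sqrt{3}\right) = 1175 + \left(6 - 2 \sqrt{3}\right) = 1181 - 2 \sqrt{3}$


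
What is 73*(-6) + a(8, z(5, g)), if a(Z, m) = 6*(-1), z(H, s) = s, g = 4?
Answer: -444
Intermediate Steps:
a(Z, m) = -6
73*(-6) + a(8, z(5, g)) = 73*(-6) - 6 = -438 - 6 = -444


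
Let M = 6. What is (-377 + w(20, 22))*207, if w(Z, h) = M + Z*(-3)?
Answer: -89217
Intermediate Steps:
w(Z, h) = 6 - 3*Z (w(Z, h) = 6 + Z*(-3) = 6 - 3*Z)
(-377 + w(20, 22))*207 = (-377 + (6 - 3*20))*207 = (-377 + (6 - 60))*207 = (-377 - 54)*207 = -431*207 = -89217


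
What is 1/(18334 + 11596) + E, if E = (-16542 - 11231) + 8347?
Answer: -581420179/29930 ≈ -19426.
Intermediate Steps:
E = -19426 (E = -27773 + 8347 = -19426)
1/(18334 + 11596) + E = 1/(18334 + 11596) - 19426 = 1/29930 - 19426 = -581420179/29930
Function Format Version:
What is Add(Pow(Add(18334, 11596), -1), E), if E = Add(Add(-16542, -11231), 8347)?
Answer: Rational(-581420179, 29930) ≈ -19426.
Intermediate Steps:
E = -19426 (E = Add(-27773, 8347) = -19426)
Add(Pow(Add(18334, 11596), -1), E) = Add(Pow(Add(18334, 11596), -1), -19426) = Add(Pow(29930, -1), -19426) = Add(Rational(1, 29930), -19426) = Rational(-581420179, 29930)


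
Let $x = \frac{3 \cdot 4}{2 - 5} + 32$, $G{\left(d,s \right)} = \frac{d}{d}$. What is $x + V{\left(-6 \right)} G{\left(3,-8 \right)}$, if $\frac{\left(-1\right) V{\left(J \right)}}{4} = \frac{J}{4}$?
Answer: $34$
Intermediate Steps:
$V{\left(J \right)} = - J$ ($V{\left(J \right)} = - 4 \frac{J}{4} = - J$)
$G{\left(d,s \right)} = 1$
$x = 28$ ($x = \frac{12}{-3} + 32 = 12 \left(- \frac{1}{3}\right) + 32 = -4 + 32 = 28$)
$x + V{\left(-6 \right)} G{\left(3,-8 \right)} = 28 + \left(-1\right) \left(-6\right) 1 = 28 + 6 \cdot 1 = 28 + 6 = 34$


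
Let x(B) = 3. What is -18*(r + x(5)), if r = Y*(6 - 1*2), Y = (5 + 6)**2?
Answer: -8766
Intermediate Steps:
Y = 121 (Y = 11**2 = 121)
r = 484 (r = 121*(6 - 1*2) = 121*(6 - 2) = 121*4 = 484)
-18*(r + x(5)) = -18*(484 + 3) = -18*487 = -8766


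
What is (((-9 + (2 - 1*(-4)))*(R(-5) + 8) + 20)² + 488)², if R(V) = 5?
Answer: 720801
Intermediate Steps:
(((-9 + (2 - 1*(-4)))*(R(-5) + 8) + 20)² + 488)² = (((-9 + (2 - 1*(-4)))*(5 + 8) + 20)² + 488)² = (((-9 + (2 + 4))*13 + 20)² + 488)² = (((-9 + 6)*13 + 20)² + 488)² = ((-3*13 + 20)² + 488)² = ((-39 + 20)² + 488)² = ((-19)² + 488)² = (361 + 488)² = 849² = 720801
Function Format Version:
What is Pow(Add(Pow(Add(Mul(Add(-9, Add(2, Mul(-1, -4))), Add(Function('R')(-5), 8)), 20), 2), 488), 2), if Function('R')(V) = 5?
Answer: 720801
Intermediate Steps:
Pow(Add(Pow(Add(Mul(Add(-9, Add(2, Mul(-1, -4))), Add(Function('R')(-5), 8)), 20), 2), 488), 2) = Pow(Add(Pow(Add(Mul(Add(-9, Add(2, Mul(-1, -4))), Add(5, 8)), 20), 2), 488), 2) = Pow(Add(Pow(Add(Mul(Add(-9, Add(2, 4)), 13), 20), 2), 488), 2) = Pow(Add(Pow(Add(Mul(Add(-9, 6), 13), 20), 2), 488), 2) = Pow(Add(Pow(Add(Mul(-3, 13), 20), 2), 488), 2) = Pow(Add(Pow(Add(-39, 20), 2), 488), 2) = Pow(Add(Pow(-19, 2), 488), 2) = Pow(Add(361, 488), 2) = Pow(849, 2) = 720801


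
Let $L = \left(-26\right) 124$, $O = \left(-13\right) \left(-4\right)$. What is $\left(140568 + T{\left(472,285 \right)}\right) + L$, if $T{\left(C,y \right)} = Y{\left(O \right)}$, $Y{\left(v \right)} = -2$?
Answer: $137342$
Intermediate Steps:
$O = 52$
$T{\left(C,y \right)} = -2$
$L = -3224$
$\left(140568 + T{\left(472,285 \right)}\right) + L = \left(140568 - 2\right) - 3224 = 140566 - 3224 = 137342$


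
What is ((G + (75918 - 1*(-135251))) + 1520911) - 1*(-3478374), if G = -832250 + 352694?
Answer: 4730898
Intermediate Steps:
G = -479556
((G + (75918 - 1*(-135251))) + 1520911) - 1*(-3478374) = ((-479556 + (75918 - 1*(-135251))) + 1520911) - 1*(-3478374) = ((-479556 + (75918 + 135251)) + 1520911) + 3478374 = ((-479556 + 211169) + 1520911) + 3478374 = (-268387 + 1520911) + 3478374 = 1252524 + 3478374 = 4730898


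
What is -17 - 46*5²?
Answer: -1167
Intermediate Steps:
-17 - 46*5² = -17 - 46*25 = -17 - 1150 = -1167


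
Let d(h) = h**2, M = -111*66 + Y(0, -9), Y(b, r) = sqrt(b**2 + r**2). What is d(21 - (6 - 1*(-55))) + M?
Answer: -5717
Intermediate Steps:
M = -7317 (M = -111*66 + sqrt(0**2 + (-9)**2) = -7326 + sqrt(0 + 81) = -7326 + sqrt(81) = -7326 + 9 = -7317)
d(21 - (6 - 1*(-55))) + M = (21 - (6 - 1*(-55)))**2 - 7317 = (21 - (6 + 55))**2 - 7317 = (21 - 1*61)**2 - 7317 = (21 - 61)**2 - 7317 = (-40)**2 - 7317 = 1600 - 7317 = -5717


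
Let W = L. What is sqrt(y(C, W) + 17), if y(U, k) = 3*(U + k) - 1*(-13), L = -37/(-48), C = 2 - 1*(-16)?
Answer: sqrt(1381)/4 ≈ 9.2905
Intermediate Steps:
C = 18 (C = 2 + 16 = 18)
L = 37/48 (L = -37*(-1/48) = 37/48 ≈ 0.77083)
W = 37/48 ≈ 0.77083
y(U, k) = 13 + 3*U + 3*k (y(U, k) = (3*U + 3*k) + 13 = 13 + 3*U + 3*k)
sqrt(y(C, W) + 17) = sqrt((13 + 3*18 + 3*(37/48)) + 17) = sqrt((13 + 54 + 37/16) + 17) = sqrt(1109/16 + 17) = sqrt(1381/16) = sqrt(1381)/4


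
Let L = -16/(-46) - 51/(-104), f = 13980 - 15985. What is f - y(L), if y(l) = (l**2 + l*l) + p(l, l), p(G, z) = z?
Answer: -5742386165/2860832 ≈ -2007.2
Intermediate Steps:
f = -2005
L = 2005/2392 (L = -16*(-1/46) - 51*(-1/104) = 8/23 + 51/104 = 2005/2392 ≈ 0.83821)
y(l) = l + 2*l**2 (y(l) = (l**2 + l*l) + l = (l**2 + l**2) + l = 2*l**2 + l = l + 2*l**2)
f - y(L) = -2005 - 2005*(1 + 2*(2005/2392))/2392 = -2005 - 2005*(1 + 2005/1196)/2392 = -2005 - 2005*3201/(2392*1196) = -2005 - 1*6418005/2860832 = -2005 - 6418005/2860832 = -5742386165/2860832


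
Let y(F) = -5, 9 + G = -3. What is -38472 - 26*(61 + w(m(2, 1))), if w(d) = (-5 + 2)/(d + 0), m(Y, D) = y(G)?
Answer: -200368/5 ≈ -40074.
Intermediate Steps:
G = -12 (G = -9 - 3 = -12)
m(Y, D) = -5
w(d) = -3/d
-38472 - 26*(61 + w(m(2, 1))) = -38472 - 26*(61 - 3/(-5)) = -38472 - 26*(61 - 3*(-⅕)) = -38472 - 26*(61 + ⅗) = -38472 - 26*308/5 = -38472 - 8008/5 = -200368/5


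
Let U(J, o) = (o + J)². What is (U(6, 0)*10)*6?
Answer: 2160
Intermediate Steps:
U(J, o) = (J + o)²
(U(6, 0)*10)*6 = ((6 + 0)²*10)*6 = (6²*10)*6 = (36*10)*6 = 360*6 = 2160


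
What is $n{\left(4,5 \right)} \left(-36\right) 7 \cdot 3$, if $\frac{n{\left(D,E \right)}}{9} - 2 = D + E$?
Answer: $-74844$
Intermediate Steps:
$n{\left(D,E \right)} = 18 + 9 D + 9 E$ ($n{\left(D,E \right)} = 18 + 9 \left(D + E\right) = 18 + \left(9 D + 9 E\right) = 18 + 9 D + 9 E$)
$n{\left(4,5 \right)} \left(-36\right) 7 \cdot 3 = \left(18 + 9 \cdot 4 + 9 \cdot 5\right) \left(-36\right) 7 \cdot 3 = \left(18 + 36 + 45\right) \left(-36\right) 21 = 99 \left(-36\right) 21 = \left(-3564\right) 21 = -74844$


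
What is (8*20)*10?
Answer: 1600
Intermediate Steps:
(8*20)*10 = 160*10 = 1600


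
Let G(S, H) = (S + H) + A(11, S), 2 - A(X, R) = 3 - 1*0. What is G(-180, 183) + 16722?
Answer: 16724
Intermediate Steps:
A(X, R) = -1 (A(X, R) = 2 - (3 - 1*0) = 2 - (3 + 0) = 2 - 1*3 = 2 - 3 = -1)
G(S, H) = -1 + H + S (G(S, H) = (S + H) - 1 = (H + S) - 1 = -1 + H + S)
G(-180, 183) + 16722 = (-1 + 183 - 180) + 16722 = 2 + 16722 = 16724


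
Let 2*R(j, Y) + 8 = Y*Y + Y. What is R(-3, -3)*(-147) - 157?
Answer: -10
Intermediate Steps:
R(j, Y) = -4 + Y/2 + Y²/2 (R(j, Y) = -4 + (Y*Y + Y)/2 = -4 + (Y² + Y)/2 = -4 + (Y + Y²)/2 = -4 + (Y/2 + Y²/2) = -4 + Y/2 + Y²/2)
R(-3, -3)*(-147) - 157 = (-4 + (½)*(-3) + (½)*(-3)²)*(-147) - 157 = (-4 - 3/2 + (½)*9)*(-147) - 157 = (-4 - 3/2 + 9/2)*(-147) - 157 = -1*(-147) - 157 = 147 - 157 = -10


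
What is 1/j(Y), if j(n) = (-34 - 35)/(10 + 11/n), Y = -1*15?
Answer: -139/1035 ≈ -0.13430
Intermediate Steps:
Y = -15
j(n) = -69/(10 + 11/n)
1/j(Y) = 1/(-69*(-15)/(11 + 10*(-15))) = 1/(-69*(-15)/(11 - 150)) = 1/(-69*(-15)/(-139)) = 1/(-69*(-15)*(-1/139)) = 1/(-1035/139) = -139/1035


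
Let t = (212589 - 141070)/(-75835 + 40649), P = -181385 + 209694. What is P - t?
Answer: 996151993/35186 ≈ 28311.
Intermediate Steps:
P = 28309
t = -71519/35186 (t = 71519/(-35186) = 71519*(-1/35186) = -71519/35186 ≈ -2.0326)
P - t = 28309 - 1*(-71519/35186) = 28309 + 71519/35186 = 996151993/35186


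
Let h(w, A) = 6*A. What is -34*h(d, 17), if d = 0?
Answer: -3468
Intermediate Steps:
-34*h(d, 17) = -204*17 = -34*102 = -3468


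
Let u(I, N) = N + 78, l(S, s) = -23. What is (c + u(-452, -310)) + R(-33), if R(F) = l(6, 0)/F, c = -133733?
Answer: -4420822/33 ≈ -1.3396e+5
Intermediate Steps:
u(I, N) = 78 + N
R(F) = -23/F
(c + u(-452, -310)) + R(-33) = (-133733 + (78 - 310)) - 23/(-33) = (-133733 - 232) - 23*(-1/33) = -133965 + 23/33 = -4420822/33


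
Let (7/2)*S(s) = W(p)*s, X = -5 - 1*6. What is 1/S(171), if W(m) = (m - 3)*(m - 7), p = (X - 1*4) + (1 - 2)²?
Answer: 1/17442 ≈ 5.7333e-5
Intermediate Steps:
X = -11 (X = -5 - 6 = -11)
p = -14 (p = (-11 - 1*4) + (1 - 2)² = (-11 - 4) + (-1)² = -15 + 1 = -14)
W(m) = (-7 + m)*(-3 + m) (W(m) = (-3 + m)*(-7 + m) = (-7 + m)*(-3 + m))
S(s) = 102*s (S(s) = 2*((21 + (-14)² - 10*(-14))*s)/7 = 2*((21 + 196 + 140)*s)/7 = 2*(357*s)/7 = 102*s)
1/S(171) = 1/(102*171) = 1/17442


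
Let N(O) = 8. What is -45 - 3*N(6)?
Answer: -69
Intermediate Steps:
-45 - 3*N(6) = -45 - 3*8 = -45 - 24 = -69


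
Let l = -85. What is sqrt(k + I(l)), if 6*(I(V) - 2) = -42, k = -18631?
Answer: 2*I*sqrt(4659) ≈ 136.51*I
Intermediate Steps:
I(V) = -5 (I(V) = 2 + (1/6)*(-42) = 2 - 7 = -5)
sqrt(k + I(l)) = sqrt(-18631 - 5) = sqrt(-18636) = 2*I*sqrt(4659)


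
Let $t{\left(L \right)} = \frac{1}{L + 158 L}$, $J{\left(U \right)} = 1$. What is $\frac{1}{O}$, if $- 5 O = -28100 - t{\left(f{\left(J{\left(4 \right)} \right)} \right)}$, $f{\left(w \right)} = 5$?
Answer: $\frac{3975}{22339501} \approx 0.00017794$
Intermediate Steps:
$t{\left(L \right)} = \frac{1}{159 L}$
$O = \frac{22339501}{3975}$ ($O = - \frac{-28100 - \frac{1}{159 \cdot 5}}{5} = - \frac{-28100 - \frac{1}{159} \cdot \frac{1}{5}}{5} = - \frac{-28100 - \frac{1}{795}}{5} = \left(- \frac{1}{5}\right) \left(- \frac{22339501}{795}\right) = \frac{22339501}{3975} \approx 5620.0$)
$\frac{1}{O} = \frac{1}{\frac{22339501}{3975}} = \frac{3975}{22339501}$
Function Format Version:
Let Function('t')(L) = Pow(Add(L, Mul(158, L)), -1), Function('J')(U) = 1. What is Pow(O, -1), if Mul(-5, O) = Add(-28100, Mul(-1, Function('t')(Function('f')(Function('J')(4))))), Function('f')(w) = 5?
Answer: Rational(3975, 22339501) ≈ 0.00017794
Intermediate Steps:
Function('t')(L) = Mul(Rational(1, 159), Pow(L, -1)) (Function('t')(L) = Pow(Mul(159, L), -1) = Mul(Rational(1, 159), Pow(L, -1)))
O = Rational(22339501, 3975) (O = Mul(Rational(-1, 5), Add(-28100, Mul(-1, Mul(Rational(1, 159), Pow(5, -1))))) = Mul(Rational(-1, 5), Add(-28100, Mul(-1, Mul(Rational(1, 159), Rational(1, 5))))) = Mul(Rational(-1, 5), Add(-28100, Mul(-1, Rational(1, 795)))) = Mul(Rational(-1, 5), Add(-28100, Rational(-1, 795))) = Mul(Rational(-1, 5), Rational(-22339501, 795)) = Rational(22339501, 3975) ≈ 5620.0)
Pow(O, -1) = Pow(Rational(22339501, 3975), -1) = Rational(3975, 22339501)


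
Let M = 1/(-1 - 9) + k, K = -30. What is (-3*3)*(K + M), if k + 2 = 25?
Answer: 639/10 ≈ 63.900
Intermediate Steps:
k = 23 (k = -2 + 25 = 23)
M = 229/10 (M = 1/(-1 - 9) + 23 = 1/(-10) + 23 = -⅒ + 23 = 229/10 ≈ 22.900)
(-3*3)*(K + M) = (-3*3)*(-30 + 229/10) = -9*(-71/10) = 639/10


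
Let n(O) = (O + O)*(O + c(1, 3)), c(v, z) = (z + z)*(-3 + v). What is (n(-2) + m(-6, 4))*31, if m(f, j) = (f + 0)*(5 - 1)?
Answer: 992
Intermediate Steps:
c(v, z) = 2*z*(-3 + v) (c(v, z) = (2*z)*(-3 + v) = 2*z*(-3 + v))
m(f, j) = 4*f (m(f, j) = f*4 = 4*f)
n(O) = 2*O*(-12 + O) (n(O) = (O + O)*(O + 2*3*(-3 + 1)) = (2*O)*(O + 2*3*(-2)) = (2*O)*(O - 12) = (2*O)*(-12 + O) = 2*O*(-12 + O))
(n(-2) + m(-6, 4))*31 = (2*(-2)*(-12 - 2) + 4*(-6))*31 = (2*(-2)*(-14) - 24)*31 = (56 - 24)*31 = 32*31 = 992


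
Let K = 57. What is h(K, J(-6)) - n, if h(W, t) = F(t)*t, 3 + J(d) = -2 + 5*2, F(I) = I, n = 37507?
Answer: -37482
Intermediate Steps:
J(d) = 5 (J(d) = -3 + (-2 + 5*2) = -3 + (-2 + 10) = -3 + 8 = 5)
h(W, t) = t**2 (h(W, t) = t*t = t**2)
h(K, J(-6)) - n = 5**2 - 1*37507 = 25 - 37507 = -37482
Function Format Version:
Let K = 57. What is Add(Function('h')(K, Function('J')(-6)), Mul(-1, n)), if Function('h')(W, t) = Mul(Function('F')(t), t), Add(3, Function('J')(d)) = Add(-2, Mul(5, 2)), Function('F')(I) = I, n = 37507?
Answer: -37482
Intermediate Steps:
Function('J')(d) = 5 (Function('J')(d) = Add(-3, Add(-2, Mul(5, 2))) = Add(-3, Add(-2, 10)) = Add(-3, 8) = 5)
Function('h')(W, t) = Pow(t, 2) (Function('h')(W, t) = Mul(t, t) = Pow(t, 2))
Add(Function('h')(K, Function('J')(-6)), Mul(-1, n)) = Add(Pow(5, 2), Mul(-1, 37507)) = Add(25, -37507) = -37482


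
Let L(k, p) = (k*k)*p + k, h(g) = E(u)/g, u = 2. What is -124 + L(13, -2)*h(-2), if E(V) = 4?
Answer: 526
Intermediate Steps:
h(g) = 4/g
L(k, p) = k + p*k² (L(k, p) = k²*p + k = p*k² + k = k + p*k²)
-124 + L(13, -2)*h(-2) = -124 + (13*(1 + 13*(-2)))*(4/(-2)) = -124 + (13*(1 - 26))*(4*(-½)) = -124 + (13*(-25))*(-2) = -124 - 325*(-2) = -124 + 650 = 526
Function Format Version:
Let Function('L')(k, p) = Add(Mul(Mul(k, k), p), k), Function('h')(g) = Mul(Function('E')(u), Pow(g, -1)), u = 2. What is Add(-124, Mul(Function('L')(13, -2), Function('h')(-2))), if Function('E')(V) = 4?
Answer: 526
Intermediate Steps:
Function('h')(g) = Mul(4, Pow(g, -1))
Function('L')(k, p) = Add(k, Mul(p, Pow(k, 2))) (Function('L')(k, p) = Add(Mul(Pow(k, 2), p), k) = Add(Mul(p, Pow(k, 2)), k) = Add(k, Mul(p, Pow(k, 2))))
Add(-124, Mul(Function('L')(13, -2), Function('h')(-2))) = Add(-124, Mul(Mul(13, Add(1, Mul(13, -2))), Mul(4, Pow(-2, -1)))) = Add(-124, Mul(Mul(13, Add(1, -26)), Mul(4, Rational(-1, 2)))) = Add(-124, Mul(Mul(13, -25), -2)) = Add(-124, Mul(-325, -2)) = Add(-124, 650) = 526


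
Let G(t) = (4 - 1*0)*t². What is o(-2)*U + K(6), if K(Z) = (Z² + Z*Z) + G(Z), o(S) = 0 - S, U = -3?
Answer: 210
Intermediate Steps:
G(t) = 4*t² (G(t) = (4 + 0)*t² = 4*t²)
o(S) = -S
K(Z) = 6*Z² (K(Z) = (Z² + Z*Z) + 4*Z² = (Z² + Z²) + 4*Z² = 2*Z² + 4*Z² = 6*Z²)
o(-2)*U + K(6) = -1*(-2)*(-3) + 6*6² = 2*(-3) + 6*36 = -6 + 216 = 210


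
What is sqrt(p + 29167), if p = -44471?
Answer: 2*I*sqrt(3826) ≈ 123.71*I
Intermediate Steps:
sqrt(p + 29167) = sqrt(-44471 + 29167) = sqrt(-15304) = 2*I*sqrt(3826)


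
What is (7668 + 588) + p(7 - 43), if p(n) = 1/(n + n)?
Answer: 594431/72 ≈ 8256.0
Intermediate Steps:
p(n) = 1/(2*n)
(7668 + 588) + p(7 - 43) = (7668 + 588) + 1/(2*(7 - 43)) = 8256 + (½)/(-36) = 8256 + (½)*(-1/36) = 8256 - 1/72 = 594431/72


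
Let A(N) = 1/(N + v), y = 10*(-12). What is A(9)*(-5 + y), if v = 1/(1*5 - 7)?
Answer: -250/17 ≈ -14.706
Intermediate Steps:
v = -½ (v = 1/(5 - 7) = 1/(-2) = -½ ≈ -0.50000)
y = -120
A(N) = 1/(-½ + N) (A(N) = 1/(N - ½) = 1/(-½ + N))
A(9)*(-5 + y) = (2/(-1 + 2*9))*(-5 - 120) = (2/(-1 + 18))*(-125) = (2/17)*(-125) = -250/17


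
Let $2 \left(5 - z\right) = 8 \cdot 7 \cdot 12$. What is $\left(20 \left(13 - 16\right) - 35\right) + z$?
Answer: $-426$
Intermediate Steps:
$z = -331$ ($z = 5 - \frac{8 \cdot 7 \cdot 12}{2} = 5 - \frac{56 \cdot 12}{2} = 5 - 336 = -331$)
$\left(20 \left(13 - 16\right) - 35\right) + z = \left(20 \left(13 - 16\right) - 35\right) - 331 = \left(20 \left(-3\right) - 35\right) - 331 = \left(-60 - 35\right) - 331 = -95 - 331 = -426$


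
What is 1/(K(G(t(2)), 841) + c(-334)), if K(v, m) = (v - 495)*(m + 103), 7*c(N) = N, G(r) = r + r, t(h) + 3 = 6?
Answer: -7/3231646 ≈ -2.1661e-6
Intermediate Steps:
t(h) = 3 (t(h) = -3 + 6 = 3)
G(r) = 2*r
c(N) = N/7
K(v, m) = (-495 + v)*(103 + m)
1/(K(G(t(2)), 841) + c(-334)) = 1/((-50985 - 495*841 + 103*(2*3) + 841*(2*3)) + (⅐)*(-334)) = 1/((-50985 - 416295 + 103*6 + 841*6) - 334/7) = 1/((-50985 - 416295 + 618 + 5046) - 334/7) = 1/(-461616 - 334/7) = 1/(-3231646/7) = -7/3231646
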